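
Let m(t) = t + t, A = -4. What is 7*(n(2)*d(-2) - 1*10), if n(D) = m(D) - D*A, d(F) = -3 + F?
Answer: -490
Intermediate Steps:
m(t) = 2*t
n(D) = 6*D (n(D) = 2*D - D*(-4) = 2*D - (-4)*D = 2*D + 4*D = 6*D)
7*(n(2)*d(-2) - 1*10) = 7*((6*2)*(-3 - 2) - 1*10) = 7*(12*(-5) - 10) = 7*(-60 - 10) = 7*(-70) = -490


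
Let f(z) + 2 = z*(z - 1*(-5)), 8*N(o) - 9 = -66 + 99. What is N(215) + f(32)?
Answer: 4749/4 ≈ 1187.3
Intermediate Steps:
N(o) = 21/4 (N(o) = 9/8 + (-66 + 99)/8 = 9/8 + (⅛)*33 = 9/8 + 33/8 = 21/4)
f(z) = -2 + z*(5 + z) (f(z) = -2 + z*(z - 1*(-5)) = -2 + z*(z + 5) = -2 + z*(5 + z))
N(215) + f(32) = 21/4 + (-2 + 32² + 5*32) = 21/4 + (-2 + 1024 + 160) = 21/4 + 1182 = 4749/4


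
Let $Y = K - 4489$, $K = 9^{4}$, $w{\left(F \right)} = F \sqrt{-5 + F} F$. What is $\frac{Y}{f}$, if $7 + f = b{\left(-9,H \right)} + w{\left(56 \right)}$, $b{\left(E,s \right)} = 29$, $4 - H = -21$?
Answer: $- \frac{11396}{125389703} + \frac{1624448 \sqrt{51}}{125389703} \approx 0.092428$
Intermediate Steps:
$H = 25$ ($H = 4 - -21 = 4 + 21 = 25$)
$w{\left(F \right)} = F^{2} \sqrt{-5 + F}$
$K = 6561$
$f = 22 + 3136 \sqrt{51}$ ($f = -7 + \left(29 + 56^{2} \sqrt{-5 + 56}\right) = -7 + \left(29 + 3136 \sqrt{51}\right) = 22 + 3136 \sqrt{51} \approx 22418.0$)
$Y = 2072$ ($Y = 6561 - 4489 = 2072$)
$\frac{Y}{f} = \frac{2072}{22 + 3136 \sqrt{51}}$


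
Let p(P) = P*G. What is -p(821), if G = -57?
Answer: 46797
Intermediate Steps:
p(P) = -57*P (p(P) = P*(-57) = -57*P)
-p(821) = -(-57)*821 = -1*(-46797) = 46797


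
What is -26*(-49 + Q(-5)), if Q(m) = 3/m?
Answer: 6448/5 ≈ 1289.6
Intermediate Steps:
-26*(-49 + Q(-5)) = -26*(-49 + 3/(-5)) = -26*(-49 + 3*(-⅕)) = -26*(-49 - ⅗) = -26*(-248/5) = 6448/5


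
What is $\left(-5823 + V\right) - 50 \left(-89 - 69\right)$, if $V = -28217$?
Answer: $-26140$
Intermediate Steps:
$\left(-5823 + V\right) - 50 \left(-89 - 69\right) = \left(-5823 - 28217\right) - 50 \left(-89 - 69\right) = -34040 - -7900 = -34040 + 7900 = -26140$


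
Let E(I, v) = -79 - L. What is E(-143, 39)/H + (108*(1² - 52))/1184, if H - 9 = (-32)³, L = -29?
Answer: -45094343/9696664 ≈ -4.6505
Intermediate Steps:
E(I, v) = -50 (E(I, v) = -79 - 1*(-29) = -79 + 29 = -50)
H = -32759 (H = 9 + (-32)³ = 9 - 32768 = -32759)
E(-143, 39)/H + (108*(1² - 52))/1184 = -50/(-32759) + (108*(1² - 52))/1184 = -50*(-1/32759) + (108*(1 - 52))*(1/1184) = 50/32759 + (108*(-51))*(1/1184) = 50/32759 - 5508*1/1184 = 50/32759 - 1377/296 = -45094343/9696664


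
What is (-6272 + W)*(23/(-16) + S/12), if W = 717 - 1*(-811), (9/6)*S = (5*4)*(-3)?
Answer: 135797/6 ≈ 22633.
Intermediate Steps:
S = -40 (S = 2*((5*4)*(-3))/3 = 2*(20*(-3))/3 = (⅔)*(-60) = -40)
W = 1528 (W = 717 + 811 = 1528)
(-6272 + W)*(23/(-16) + S/12) = (-6272 + 1528)*(23/(-16) - 40/12) = -4744*(23*(-1/16) - 40*1/12) = -4744*(-23/16 - 10/3) = -4744*(-229/48) = 135797/6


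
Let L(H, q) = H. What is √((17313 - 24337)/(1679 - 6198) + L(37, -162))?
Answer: √787331813/4519 ≈ 6.2092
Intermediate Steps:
√((17313 - 24337)/(1679 - 6198) + L(37, -162)) = √((17313 - 24337)/(1679 - 6198) + 37) = √(-7024/(-4519) + 37) = √(-7024*(-1/4519) + 37) = √(7024/4519 + 37) = √(174227/4519) = √787331813/4519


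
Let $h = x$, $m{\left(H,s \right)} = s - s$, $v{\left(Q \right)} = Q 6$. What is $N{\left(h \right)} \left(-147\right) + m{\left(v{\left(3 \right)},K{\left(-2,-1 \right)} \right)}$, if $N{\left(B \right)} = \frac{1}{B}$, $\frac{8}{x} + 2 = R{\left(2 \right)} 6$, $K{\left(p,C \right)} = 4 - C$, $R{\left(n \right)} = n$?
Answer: $- \frac{735}{4} \approx -183.75$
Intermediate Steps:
$v{\left(Q \right)} = 6 Q$
$x = \frac{4}{5}$ ($x = \frac{8}{-2 + 2 \cdot 6} = \frac{8}{-2 + 12} = \frac{8}{10} = 8 \cdot \frac{1}{10} = \frac{4}{5} \approx 0.8$)
$m{\left(H,s \right)} = 0$
$h = \frac{4}{5} \approx 0.8$
$N{\left(h \right)} \left(-147\right) + m{\left(v{\left(3 \right)},K{\left(-2,-1 \right)} \right)} = \frac{1}{\frac{4}{5}} \left(-147\right) + 0 = \frac{5}{4} \left(-147\right) + 0 = - \frac{735}{4} + 0 = - \frac{735}{4}$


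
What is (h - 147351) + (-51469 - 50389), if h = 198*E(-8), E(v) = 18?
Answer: -245645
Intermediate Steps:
h = 3564 (h = 198*18 = 3564)
(h - 147351) + (-51469 - 50389) = (3564 - 147351) + (-51469 - 50389) = -143787 - 101858 = -245645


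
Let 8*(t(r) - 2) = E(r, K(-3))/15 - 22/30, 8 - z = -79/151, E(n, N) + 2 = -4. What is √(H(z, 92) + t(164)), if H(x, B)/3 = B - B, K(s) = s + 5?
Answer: √6690/60 ≈ 1.3632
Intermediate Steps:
K(s) = 5 + s
E(n, N) = -6 (E(n, N) = -2 - 4 = -6)
z = 1287/151 (z = 8 - (-79)/151 = 8 - 1*(-79/151) = 8 + 79/151 = 1287/151 ≈ 8.5232)
H(x, B) = 0 (H(x, B) = 3*(B - B) = 3*0 = 0)
t(r) = 223/120 (t(r) = 2 + (-6/15 - 22/30)/8 = 2 + (-6*1/15 - 22*1/30)/8 = 2 + (-⅖ - 11/15)/8 = 2 + (⅛)*(-17/15) = 2 - 17/120 = 223/120)
√(H(z, 92) + t(164)) = √(0 + 223/120) = √(223/120) = √6690/60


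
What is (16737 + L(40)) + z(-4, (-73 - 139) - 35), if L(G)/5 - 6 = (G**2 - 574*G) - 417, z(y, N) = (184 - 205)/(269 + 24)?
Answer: -26990595/293 ≈ -92118.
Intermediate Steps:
z(y, N) = -21/293
L(G) = -2055 - 2870*G + 5*G**2 (L(G) = 30 + 5*((G**2 - 574*G) - 417) = 30 + 5*(-417 + G**2 - 574*G) = 30 + (-2085 - 2870*G + 5*G**2) = -2055 - 2870*G + 5*G**2)
(16737 + L(40)) + z(-4, (-73 - 139) - 35) = (16737 + (-2055 - 2870*40 + 5*40**2)) - 21/293 = (16737 + (-2055 - 114800 + 5*1600)) - 21/293 = (16737 + (-2055 - 114800 + 8000)) - 21/293 = (16737 - 108855) - 21/293 = -92118 - 21/293 = -26990595/293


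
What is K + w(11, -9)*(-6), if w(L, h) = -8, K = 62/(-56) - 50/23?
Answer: 28799/644 ≈ 44.719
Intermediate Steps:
K = -2113/644 (K = 62*(-1/56) - 50*1/23 = -31/28 - 50/23 = -2113/644 ≈ -3.2811)
K + w(11, -9)*(-6) = -2113/644 - 8*(-6) = -2113/644 + 48 = 28799/644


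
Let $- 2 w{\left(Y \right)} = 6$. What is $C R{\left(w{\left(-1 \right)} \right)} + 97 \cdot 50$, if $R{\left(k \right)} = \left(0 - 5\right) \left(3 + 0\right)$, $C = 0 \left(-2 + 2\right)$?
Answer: $4850$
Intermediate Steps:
$C = 0$ ($C = 0 \cdot 0 = 0$)
$w{\left(Y \right)} = -3$ ($w{\left(Y \right)} = \left(- \frac{1}{2}\right) 6 = -3$)
$R{\left(k \right)} = -15$ ($R{\left(k \right)} = \left(-5\right) 3 = -15$)
$C R{\left(w{\left(-1 \right)} \right)} + 97 \cdot 50 = 0 \left(-15\right) + 97 \cdot 50 = 0 + 4850 = 4850$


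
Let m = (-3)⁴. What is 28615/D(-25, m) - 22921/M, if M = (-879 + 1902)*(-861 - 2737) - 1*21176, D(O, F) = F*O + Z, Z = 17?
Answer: -52942350791/3716737720 ≈ -14.244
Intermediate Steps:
m = 81
D(O, F) = 17 + F*O (D(O, F) = F*O + 17 = 17 + F*O)
M = -3701930 (M = 1023*(-3598) - 21176 = -3680754 - 21176 = -3701930)
28615/D(-25, m) - 22921/M = 28615/(17 + 81*(-25)) - 22921/(-3701930) = 28615/(17 - 2025) - 22921*(-1/3701930) = 28615/(-2008) + 22921/3701930 = 28615*(-1/2008) + 22921/3701930 = -28615/2008 + 22921/3701930 = -52942350791/3716737720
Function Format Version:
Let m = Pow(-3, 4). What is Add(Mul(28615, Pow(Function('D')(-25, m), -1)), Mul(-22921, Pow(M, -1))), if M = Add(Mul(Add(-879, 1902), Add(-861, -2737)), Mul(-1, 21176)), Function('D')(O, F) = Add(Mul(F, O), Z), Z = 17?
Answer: Rational(-52942350791, 3716737720) ≈ -14.244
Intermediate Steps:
m = 81
Function('D')(O, F) = Add(17, Mul(F, O)) (Function('D')(O, F) = Add(Mul(F, O), 17) = Add(17, Mul(F, O)))
M = -3701930 (M = Add(Mul(1023, -3598), -21176) = Add(-3680754, -21176) = -3701930)
Add(Mul(28615, Pow(Function('D')(-25, m), -1)), Mul(-22921, Pow(M, -1))) = Add(Mul(28615, Pow(Add(17, Mul(81, -25)), -1)), Mul(-22921, Pow(-3701930, -1))) = Add(Mul(28615, Pow(Add(17, -2025), -1)), Mul(-22921, Rational(-1, 3701930))) = Add(Mul(28615, Pow(-2008, -1)), Rational(22921, 3701930)) = Add(Mul(28615, Rational(-1, 2008)), Rational(22921, 3701930)) = Add(Rational(-28615, 2008), Rational(22921, 3701930)) = Rational(-52942350791, 3716737720)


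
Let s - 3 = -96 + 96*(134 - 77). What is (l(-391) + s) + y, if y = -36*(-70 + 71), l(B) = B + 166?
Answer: 5118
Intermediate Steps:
l(B) = 166 + B
s = 5379 (s = 3 + (-96 + 96*(134 - 77)) = 3 + (-96 + 96*57) = 3 + (-96 + 5472) = 3 + 5376 = 5379)
y = -36 (y = -36*1 = -36)
(l(-391) + s) + y = ((166 - 391) + 5379) - 36 = (-225 + 5379) - 36 = 5154 - 36 = 5118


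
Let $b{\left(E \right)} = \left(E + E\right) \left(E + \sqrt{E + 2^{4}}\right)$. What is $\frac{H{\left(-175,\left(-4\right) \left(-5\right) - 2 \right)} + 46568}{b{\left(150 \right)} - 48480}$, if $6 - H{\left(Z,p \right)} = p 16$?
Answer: $\frac{671147}{11790} + \frac{23143 \sqrt{166}}{4716} \approx 120.15$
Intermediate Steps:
$H{\left(Z,p \right)} = 6 - 16 p$ ($H{\left(Z,p \right)} = 6 - p 16 = 6 - 16 p$)
$b{\left(E \right)} = 2 E \left(E + \sqrt{16 + E}\right)$ ($b{\left(E \right)} = 2 E \left(E + \sqrt{E + 16}\right) = 2 E \left(E + \sqrt{16 + E}\right)$)
$\frac{H{\left(-175,\left(-4\right) \left(-5\right) - 2 \right)} + 46568}{b{\left(150 \right)} - 48480} = \frac{\left(6 - 16 \left(\left(-4\right) \left(-5\right) - 2\right)\right) + 46568}{2 \cdot 150 \left(150 + \sqrt{16 + 150}\right) - 48480} = \frac{\left(6 - 16 \left(20 - 2\right)\right) + 46568}{2 \cdot 150 \left(150 + \sqrt{166}\right) - 48480} = \frac{\left(6 - 288\right) + 46568}{\left(45000 + 300 \sqrt{166}\right) - 48480} = \frac{\left(6 - 288\right) + 46568}{-3480 + 300 \sqrt{166}} = \frac{-282 + 46568}{-3480 + 300 \sqrt{166}} = \frac{46286}{-3480 + 300 \sqrt{166}}$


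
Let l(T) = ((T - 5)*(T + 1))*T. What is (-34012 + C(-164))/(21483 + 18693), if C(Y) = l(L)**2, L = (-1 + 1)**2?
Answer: -8503/10044 ≈ -0.84657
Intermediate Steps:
L = 0 (L = 0**2 = 0)
l(T) = T*(1 + T)*(-5 + T) (l(T) = ((-5 + T)*(1 + T))*T = ((1 + T)*(-5 + T))*T = T*(1 + T)*(-5 + T))
C(Y) = 0 (C(Y) = (0*(-5 + 0**2 - 4*0))**2 = (0*(-5 + 0 + 0))**2 = (0*(-5))**2 = 0**2 = 0)
(-34012 + C(-164))/(21483 + 18693) = (-34012 + 0)/(21483 + 18693) = -34012/40176 = -34012*1/40176 = -8503/10044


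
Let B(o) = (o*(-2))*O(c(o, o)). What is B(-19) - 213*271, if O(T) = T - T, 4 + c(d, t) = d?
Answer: -57723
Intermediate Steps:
c(d, t) = -4 + d
O(T) = 0
B(o) = 0 (B(o) = (o*(-2))*0 = -2*o*0 = 0)
B(-19) - 213*271 = 0 - 213*271 = 0 - 57723 = -57723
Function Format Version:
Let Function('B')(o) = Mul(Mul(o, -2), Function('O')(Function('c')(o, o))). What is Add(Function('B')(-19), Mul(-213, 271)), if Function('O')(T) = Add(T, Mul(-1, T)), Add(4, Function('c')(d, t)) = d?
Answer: -57723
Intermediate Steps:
Function('c')(d, t) = Add(-4, d)
Function('O')(T) = 0
Function('B')(o) = 0 (Function('B')(o) = Mul(Mul(o, -2), 0) = Mul(Mul(-2, o), 0) = 0)
Add(Function('B')(-19), Mul(-213, 271)) = Add(0, Mul(-213, 271)) = Add(0, -57723) = -57723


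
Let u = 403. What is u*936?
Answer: 377208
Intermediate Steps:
u*936 = 403*936 = 377208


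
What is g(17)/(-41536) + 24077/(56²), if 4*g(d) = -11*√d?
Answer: 24077/3136 + √17/15104 ≈ 7.6779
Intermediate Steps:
g(d) = -11*√d/4 (g(d) = (-11*√d)/4 = -11*√d/4)
g(17)/(-41536) + 24077/(56²) = -11*√17/4/(-41536) + 24077/(56²) = -11*√17/4*(-1/41536) + 24077/3136 = √17/15104 + 24077*(1/3136) = √17/15104 + 24077/3136 = 24077/3136 + √17/15104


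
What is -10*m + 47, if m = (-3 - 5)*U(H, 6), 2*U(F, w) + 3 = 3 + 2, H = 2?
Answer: 127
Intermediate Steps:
U(F, w) = 1 (U(F, w) = -3/2 + (3 + 2)/2 = -3/2 + (½)*5 = -3/2 + 5/2 = 1)
m = -8 (m = (-3 - 5)*1 = -8*1 = -8)
-10*m + 47 = -10*(-8) + 47 = 80 + 47 = 127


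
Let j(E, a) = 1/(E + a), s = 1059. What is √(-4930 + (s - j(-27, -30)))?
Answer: I*√12576822/57 ≈ 62.217*I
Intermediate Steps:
√(-4930 + (s - j(-27, -30))) = √(-4930 + (1059 - 1/(-27 - 30))) = √(-4930 + (1059 - 1/(-57))) = √(-4930 + (1059 - 1*(-1/57))) = √(-4930 + (1059 + 1/57)) = √(-4930 + 60364/57) = √(-220646/57) = I*√12576822/57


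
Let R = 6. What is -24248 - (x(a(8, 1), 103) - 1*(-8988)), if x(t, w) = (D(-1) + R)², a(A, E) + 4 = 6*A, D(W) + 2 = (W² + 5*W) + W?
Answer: -33237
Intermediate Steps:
D(W) = -2 + W² + 6*W (D(W) = -2 + ((W² + 5*W) + W) = -2 + (W² + 6*W) = -2 + W² + 6*W)
a(A, E) = -4 + 6*A
x(t, w) = 1 (x(t, w) = ((-2 + (-1)² + 6*(-1)) + 6)² = ((-2 + 1 - 6) + 6)² = (-7 + 6)² = (-1)² = 1)
-24248 - (x(a(8, 1), 103) - 1*(-8988)) = -24248 - (1 - 1*(-8988)) = -24248 - (1 + 8988) = -24248 - 1*8989 = -24248 - 8989 = -33237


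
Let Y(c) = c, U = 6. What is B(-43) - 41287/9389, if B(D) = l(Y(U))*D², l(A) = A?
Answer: 2539519/229 ≈ 11090.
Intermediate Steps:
B(D) = 6*D²
B(-43) - 41287/9389 = 6*(-43)² - 41287/9389 = 6*1849 - 41287*1/9389 = 11094 - 1007/229 = 2539519/229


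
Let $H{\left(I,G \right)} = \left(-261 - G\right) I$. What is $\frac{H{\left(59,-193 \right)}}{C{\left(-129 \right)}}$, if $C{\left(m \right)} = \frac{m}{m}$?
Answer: $-4012$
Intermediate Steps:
$H{\left(I,G \right)} = I \left(-261 - G\right)$
$C{\left(m \right)} = 1$
$\frac{H{\left(59,-193 \right)}}{C{\left(-129 \right)}} = \frac{\left(-1\right) 59 \left(261 - 193\right)}{1} = \left(-1\right) 59 \cdot 68 \cdot 1 = \left(-4012\right) 1 = -4012$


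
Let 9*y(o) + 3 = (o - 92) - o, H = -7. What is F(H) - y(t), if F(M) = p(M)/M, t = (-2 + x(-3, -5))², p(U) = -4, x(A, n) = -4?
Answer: 701/63 ≈ 11.127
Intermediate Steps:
t = 36 (t = (-2 - 4)² = (-6)² = 36)
y(o) = -95/9 (y(o) = -⅓ + ((o - 92) - o)/9 = -⅓ + ((-92 + o) - o)/9 = -⅓ + (⅑)*(-92) = -⅓ - 92/9 = -95/9)
F(M) = -4/M
F(H) - y(t) = -4/(-7) - 1*(-95/9) = -4*(-⅐) + 95/9 = 4/7 + 95/9 = 701/63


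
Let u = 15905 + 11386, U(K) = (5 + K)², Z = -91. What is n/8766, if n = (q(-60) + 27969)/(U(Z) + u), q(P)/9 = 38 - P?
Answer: 9617/101355414 ≈ 9.4884e-5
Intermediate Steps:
u = 27291
q(P) = 342 - 9*P (q(P) = 9*(38 - P) = 342 - 9*P)
n = 28851/34687 (n = ((342 - 9*(-60)) + 27969)/((5 - 91)² + 27291) = ((342 + 540) + 27969)/((-86)² + 27291) = (882 + 27969)/(7396 + 27291) = 28851/34687 ≈ 0.83175)
n/8766 = (28851/34687)/8766 = (28851/34687)*(1/8766) = 9617/101355414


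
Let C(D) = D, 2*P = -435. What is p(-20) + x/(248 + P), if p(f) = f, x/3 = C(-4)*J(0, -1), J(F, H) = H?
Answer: -1196/61 ≈ -19.607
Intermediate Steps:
P = -435/2 (P = (1/2)*(-435) = -435/2 ≈ -217.50)
x = 12 (x = 3*(-4*(-1)) = 3*4 = 12)
p(-20) + x/(248 + P) = -20 + 12/(248 - 435/2) = -20 + 12/(61/2) = -20 + (2/61)*12 = -20 + 24/61 = -1196/61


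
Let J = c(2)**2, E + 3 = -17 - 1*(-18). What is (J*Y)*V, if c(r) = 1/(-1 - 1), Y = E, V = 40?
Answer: -20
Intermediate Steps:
E = -2 (E = -3 + (-17 - 1*(-18)) = -3 + (-17 + 18) = -3 + 1 = -2)
Y = -2
c(r) = -1/2 (c(r) = 1/(-2) = -1/2)
J = 1/4 (J = (-1/2)**2 = 1/4 ≈ 0.25000)
(J*Y)*V = ((1/4)*(-2))*40 = -1/2*40 = -20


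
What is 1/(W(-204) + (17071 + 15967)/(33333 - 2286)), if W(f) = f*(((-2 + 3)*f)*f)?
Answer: -31047/263578565170 ≈ -1.1779e-7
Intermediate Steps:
W(f) = f³ (W(f) = f*((1*f)*f) = f*(f*f) = f*f² = f³)
1/(W(-204) + (17071 + 15967)/(33333 - 2286)) = 1/((-204)³ + (17071 + 15967)/(33333 - 2286)) = 1/(-8489664 + 33038/31047) = 1/(-263578565170/31047) = -31047/263578565170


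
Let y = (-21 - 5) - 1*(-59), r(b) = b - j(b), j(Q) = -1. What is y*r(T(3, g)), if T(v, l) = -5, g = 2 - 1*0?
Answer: -132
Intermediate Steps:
g = 2 (g = 2 + 0 = 2)
r(b) = 1 + b (r(b) = b - 1*(-1) = b + 1 = 1 + b)
y = 33 (y = -26 + 59 = 33)
y*r(T(3, g)) = 33*(1 - 5) = 33*(-4) = -132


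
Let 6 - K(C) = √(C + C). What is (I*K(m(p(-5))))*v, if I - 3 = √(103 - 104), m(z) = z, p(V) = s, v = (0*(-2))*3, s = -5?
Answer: 0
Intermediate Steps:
v = 0 (v = 0*3 = 0)
p(V) = -5
K(C) = 6 - √2*√C (K(C) = 6 - √(C + C) = 6 - √(2*C) = 6 - √2*√C)
I = 3 + I (I = 3 + √(103 - 104) = 3 + √(-1) = 3 + I ≈ 3.0 + 1.0*I)
(I*K(m(p(-5))))*v = ((3 + I)*(6 - √2*√(-5)))*0 = ((3 + I)*(6 - √2*I*√5))*0 = ((3 + I)*(6 - I*√10))*0 = 0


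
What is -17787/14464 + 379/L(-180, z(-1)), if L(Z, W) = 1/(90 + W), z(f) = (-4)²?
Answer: 581058949/14464 ≈ 40173.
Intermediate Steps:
z(f) = 16
-17787/14464 + 379/L(-180, z(-1)) = -17787/14464 + 379/(1/(90 + 16)) = -17787*1/14464 + 379/(1/106) = -17787/14464 + 379/(1/106) = -17787/14464 + 379*106 = -17787/14464 + 40174 = 581058949/14464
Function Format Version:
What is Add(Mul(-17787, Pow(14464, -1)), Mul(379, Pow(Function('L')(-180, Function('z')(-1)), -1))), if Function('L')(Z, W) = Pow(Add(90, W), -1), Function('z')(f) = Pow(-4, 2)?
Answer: Rational(581058949, 14464) ≈ 40173.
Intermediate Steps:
Function('z')(f) = 16
Add(Mul(-17787, Pow(14464, -1)), Mul(379, Pow(Function('L')(-180, Function('z')(-1)), -1))) = Add(Mul(-17787, Pow(14464, -1)), Mul(379, Pow(Pow(Add(90, 16), -1), -1))) = Add(Mul(-17787, Rational(1, 14464)), Mul(379, Pow(Pow(106, -1), -1))) = Add(Rational(-17787, 14464), Mul(379, Pow(Rational(1, 106), -1))) = Add(Rational(-17787, 14464), Mul(379, 106)) = Add(Rational(-17787, 14464), 40174) = Rational(581058949, 14464)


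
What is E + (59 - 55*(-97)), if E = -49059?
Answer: -43665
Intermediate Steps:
E + (59 - 55*(-97)) = -49059 + (59 - 55*(-97)) = -49059 + (59 + 5335) = -49059 + 5394 = -43665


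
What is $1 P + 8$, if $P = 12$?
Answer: $20$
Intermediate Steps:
$1 P + 8 = 1 \cdot 12 + 8 = 12 + 8 = 20$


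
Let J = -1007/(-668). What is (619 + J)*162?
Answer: 33574419/334 ≈ 1.0052e+5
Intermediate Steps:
J = 1007/668 (J = -1007*(-1/668) = 1007/668 ≈ 1.5075)
(619 + J)*162 = (619 + 1007/668)*162 = (414499/668)*162 = 33574419/334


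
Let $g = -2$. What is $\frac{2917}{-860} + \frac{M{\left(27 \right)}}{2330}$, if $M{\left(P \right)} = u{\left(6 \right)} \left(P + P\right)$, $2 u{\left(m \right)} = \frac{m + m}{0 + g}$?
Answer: $- \frac{693593}{200380} \approx -3.4614$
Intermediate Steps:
$u{\left(m \right)} = - \frac{m}{2}$ ($u{\left(m \right)} = \frac{\left(m + m\right) \frac{1}{0 - 2}}{2} = \frac{2 m \frac{1}{-2}}{2} = \frac{2 m \left(- \frac{1}{2}\right)}{2} = \frac{\left(-1\right) m}{2} = - \frac{m}{2}$)
$M{\left(P \right)} = - 6 P$ ($M{\left(P \right)} = \left(- \frac{1}{2}\right) 6 \left(P + P\right) = - 3 \cdot 2 P = - 6 P$)
$\frac{2917}{-860} + \frac{M{\left(27 \right)}}{2330} = \frac{2917}{-860} + \frac{\left(-6\right) 27}{2330} = 2917 \left(- \frac{1}{860}\right) - \frac{81}{1165} = - \frac{2917}{860} - \frac{81}{1165} = - \frac{693593}{200380}$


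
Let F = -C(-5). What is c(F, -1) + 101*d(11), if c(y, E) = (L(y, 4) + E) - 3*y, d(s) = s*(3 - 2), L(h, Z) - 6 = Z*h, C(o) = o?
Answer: 1121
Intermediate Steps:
F = 5 (F = -1*(-5) = 5)
L(h, Z) = 6 + Z*h
d(s) = s (d(s) = s*1 = s)
c(y, E) = 6 + E + y (c(y, E) = ((6 + 4*y) + E) - 3*y = (6 + E + 4*y) - 3*y = 6 + E + y)
c(F, -1) + 101*d(11) = (6 - 1 + 5) + 101*11 = 10 + 1111 = 1121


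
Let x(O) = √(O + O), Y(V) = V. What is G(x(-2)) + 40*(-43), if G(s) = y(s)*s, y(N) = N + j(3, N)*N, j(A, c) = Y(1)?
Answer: -1728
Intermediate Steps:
j(A, c) = 1
y(N) = 2*N (y(N) = N + 1*N = N + N = 2*N)
x(O) = √2*√O (x(O) = √(2*O) = √2*√O)
G(s) = 2*s² (G(s) = (2*s)*s = 2*s²)
G(x(-2)) + 40*(-43) = 2*(√2*√(-2))² + 40*(-43) = 2*(√2*(I*√2))² - 1720 = 2*(2*I)² - 1720 = 2*(-4) - 1720 = -8 - 1720 = -1728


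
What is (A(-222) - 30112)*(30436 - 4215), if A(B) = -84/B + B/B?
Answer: -29212632553/37 ≈ -7.8953e+8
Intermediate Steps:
A(B) = 1 - 84/B (A(B) = -84/B + 1 = 1 - 84/B)
(A(-222) - 30112)*(30436 - 4215) = ((-84 - 222)/(-222) - 30112)*(30436 - 4215) = (-1/222*(-306) - 30112)*26221 = (51/37 - 30112)*26221 = -1114093/37*26221 = -29212632553/37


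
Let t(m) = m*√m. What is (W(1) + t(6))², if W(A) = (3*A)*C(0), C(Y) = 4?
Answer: 360 + 144*√6 ≈ 712.73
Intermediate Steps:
t(m) = m^(3/2)
W(A) = 12*A (W(A) = (3*A)*4 = 12*A)
(W(1) + t(6))² = (12*1 + 6^(3/2))² = (12 + 6*√6)²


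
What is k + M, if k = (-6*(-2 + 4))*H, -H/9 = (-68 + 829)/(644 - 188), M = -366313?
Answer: -13913045/38 ≈ -3.6613e+5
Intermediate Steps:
H = -2283/152 (H = -9*(-68 + 829)/(644 - 188) = -6849/456 = -9*761/456 = -2283/152 ≈ -15.020)
k = 6849/38 (k = -6*(-2 + 4)*(-2283/152) = -6*2*(-2283/152) = -12*(-2283/152) = 6849/38 ≈ 180.24)
k + M = 6849/38 - 366313 = -13913045/38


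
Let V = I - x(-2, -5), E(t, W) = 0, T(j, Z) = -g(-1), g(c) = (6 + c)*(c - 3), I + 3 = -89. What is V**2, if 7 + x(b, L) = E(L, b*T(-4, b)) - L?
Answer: 8100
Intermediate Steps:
I = -92 (I = -3 - 89 = -92)
g(c) = (-3 + c)*(6 + c) (g(c) = (6 + c)*(-3 + c) = (-3 + c)*(6 + c))
T(j, Z) = 20 (T(j, Z) = -(-18 + (-1)**2 + 3*(-1)) = -(-18 + 1 - 3) = -1*(-20) = 20)
x(b, L) = -7 - L (x(b, L) = -7 + (0 - L) = -7 - L)
V = -90 (V = -92 - (-7 - 1*(-5)) = -92 - (-7 + 5) = -92 - 1*(-2) = -92 + 2 = -90)
V**2 = (-90)**2 = 8100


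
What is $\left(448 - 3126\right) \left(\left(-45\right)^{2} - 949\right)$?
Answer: $-2881528$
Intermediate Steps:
$\left(448 - 3126\right) \left(\left(-45\right)^{2} - 949\right) = - 2678 \left(2025 - 949\right) = \left(-2678\right) 1076 = -2881528$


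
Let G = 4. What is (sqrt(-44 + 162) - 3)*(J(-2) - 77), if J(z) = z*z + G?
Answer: 207 - 69*sqrt(118) ≈ -542.53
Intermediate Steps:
J(z) = 4 + z**2 (J(z) = z*z + 4 = z**2 + 4 = 4 + z**2)
(sqrt(-44 + 162) - 3)*(J(-2) - 77) = (sqrt(-44 + 162) - 3)*((4 + (-2)**2) - 77) = (sqrt(118) - 3)*((4 + 4) - 77) = (-3 + sqrt(118))*(8 - 77) = (-3 + sqrt(118))*(-69) = 207 - 69*sqrt(118)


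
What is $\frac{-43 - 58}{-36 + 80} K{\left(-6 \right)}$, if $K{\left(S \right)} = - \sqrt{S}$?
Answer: $\frac{101 i \sqrt{6}}{44} \approx 5.6227 i$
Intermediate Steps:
$\frac{-43 - 58}{-36 + 80} K{\left(-6 \right)} = \frac{-43 - 58}{-36 + 80} \left(- \sqrt{-6}\right) = - \frac{101}{44} \left(- i \sqrt{6}\right) = \left(-101\right) \frac{1}{44} \left(- i \sqrt{6}\right) = - \frac{101 \left(- i \sqrt{6}\right)}{44} = \frac{101 i \sqrt{6}}{44}$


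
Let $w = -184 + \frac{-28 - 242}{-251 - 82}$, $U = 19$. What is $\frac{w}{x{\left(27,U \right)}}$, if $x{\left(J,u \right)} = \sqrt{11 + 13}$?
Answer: $- \frac{3389 \sqrt{6}}{222} \approx -37.393$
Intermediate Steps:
$x{\left(J,u \right)} = 2 \sqrt{6}$ ($x{\left(J,u \right)} = \sqrt{24} = 2 \sqrt{6}$)
$w = - \frac{6778}{37}$ ($w = -184 - \frac{270}{-333} = -184 - - \frac{30}{37} = -184 + \frac{30}{37} = - \frac{6778}{37} \approx -183.19$)
$\frac{w}{x{\left(27,U \right)}} = - \frac{6778}{37 \cdot 2 \sqrt{6}} = - \frac{6778 \frac{\sqrt{6}}{12}}{37} = - \frac{3389 \sqrt{6}}{222}$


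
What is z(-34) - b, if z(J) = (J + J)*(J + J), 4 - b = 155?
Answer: 4775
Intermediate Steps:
b = -151 (b = 4 - 1*155 = 4 - 155 = -151)
z(J) = 4*J² (z(J) = (2*J)*(2*J) = 4*J²)
z(-34) - b = 4*(-34)² - 1*(-151) = 4*1156 + 151 = 4624 + 151 = 4775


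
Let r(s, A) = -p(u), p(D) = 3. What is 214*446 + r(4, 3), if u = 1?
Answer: 95441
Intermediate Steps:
r(s, A) = -3 (r(s, A) = -1*3 = -3)
214*446 + r(4, 3) = 214*446 - 3 = 95444 - 3 = 95441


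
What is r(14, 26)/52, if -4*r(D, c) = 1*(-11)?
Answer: 11/208 ≈ 0.052885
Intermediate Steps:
r(D, c) = 11/4 (r(D, c) = -(-11)/4 = -¼*(-11) = 11/4)
r(14, 26)/52 = (11/4)/52 = (11/4)*(1/52) = 11/208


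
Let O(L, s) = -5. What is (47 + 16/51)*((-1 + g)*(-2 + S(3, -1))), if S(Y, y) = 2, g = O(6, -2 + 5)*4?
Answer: 0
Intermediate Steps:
g = -20 (g = -5*4 = -20)
(47 + 16/51)*((-1 + g)*(-2 + S(3, -1))) = (47 + 16/51)*((-1 - 20)*(-2 + 2)) = (47 + 16*(1/51))*(-21*0) = (47 + 16/51)*0 = (2413/51)*0 = 0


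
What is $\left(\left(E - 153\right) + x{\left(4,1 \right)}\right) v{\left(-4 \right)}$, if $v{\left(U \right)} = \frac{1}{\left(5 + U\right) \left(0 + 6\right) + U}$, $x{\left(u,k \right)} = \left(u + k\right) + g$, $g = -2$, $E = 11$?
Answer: $- \frac{139}{2} \approx -69.5$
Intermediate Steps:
$x{\left(u,k \right)} = -2 + k + u$ ($x{\left(u,k \right)} = \left(u + k\right) - 2 = \left(k + u\right) - 2 = -2 + k + u$)
$v{\left(U \right)} = \frac{1}{30 + 7 U}$ ($v{\left(U \right)} = \frac{1}{\left(5 + U\right) 6 + U} = \frac{1}{\left(30 + 6 U\right) + U} = \frac{1}{30 + 7 U}$)
$\left(\left(E - 153\right) + x{\left(4,1 \right)}\right) v{\left(-4 \right)} = \frac{\left(11 - 153\right) + \left(-2 + 1 + 4\right)}{30 + 7 \left(-4\right)} = \frac{-142 + 3}{30 - 28} = - \frac{139}{2}$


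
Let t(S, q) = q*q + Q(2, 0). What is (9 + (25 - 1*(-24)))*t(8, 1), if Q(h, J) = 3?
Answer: 232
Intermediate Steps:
t(S, q) = 3 + q² (t(S, q) = q*q + 3 = q² + 3 = 3 + q²)
(9 + (25 - 1*(-24)))*t(8, 1) = (9 + (25 - 1*(-24)))*(3 + 1²) = (9 + (25 + 24))*(3 + 1) = (9 + 49)*4 = 58*4 = 232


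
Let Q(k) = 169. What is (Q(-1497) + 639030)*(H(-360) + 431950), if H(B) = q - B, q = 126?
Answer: 276412658764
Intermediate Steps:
H(B) = 126 - B
(Q(-1497) + 639030)*(H(-360) + 431950) = (169 + 639030)*((126 - 1*(-360)) + 431950) = 639199*((126 + 360) + 431950) = 639199*(486 + 431950) = 639199*432436 = 276412658764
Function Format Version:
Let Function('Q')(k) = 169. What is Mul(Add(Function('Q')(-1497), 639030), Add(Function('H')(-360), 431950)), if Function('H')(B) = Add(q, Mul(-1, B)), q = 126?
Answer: 276412658764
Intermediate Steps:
Function('H')(B) = Add(126, Mul(-1, B))
Mul(Add(Function('Q')(-1497), 639030), Add(Function('H')(-360), 431950)) = Mul(Add(169, 639030), Add(Add(126, Mul(-1, -360)), 431950)) = Mul(639199, Add(Add(126, 360), 431950)) = Mul(639199, Add(486, 431950)) = Mul(639199, 432436) = 276412658764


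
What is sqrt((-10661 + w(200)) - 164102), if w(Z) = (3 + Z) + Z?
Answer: 2*I*sqrt(43590) ≈ 417.56*I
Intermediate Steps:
w(Z) = 3 + 2*Z
sqrt((-10661 + w(200)) - 164102) = sqrt((-10661 + (3 + 2*200)) - 164102) = sqrt((-10661 + (3 + 400)) - 164102) = sqrt((-10661 + 403) - 164102) = sqrt(-10258 - 164102) = sqrt(-174360) = 2*I*sqrt(43590)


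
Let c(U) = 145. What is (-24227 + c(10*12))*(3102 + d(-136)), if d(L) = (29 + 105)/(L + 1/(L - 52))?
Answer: -1909458071372/25569 ≈ -7.4679e+7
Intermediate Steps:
d(L) = 134/(L + 1/(-52 + L))
(-24227 + c(10*12))*(3102 + d(-136)) = (-24227 + 145)*(3102 + 134*(-52 - 136)/(1 + (-136)**2 - 52*(-136))) = -24082*(3102 + 134*(-188)/(1 + 18496 + 7072)) = -24082*(3102 + 134*(-188)/25569) = -24082*(3102 + 134*(1/25569)*(-188)) = -24082*(3102 - 25192/25569) = -24082*79289846/25569 = -1909458071372/25569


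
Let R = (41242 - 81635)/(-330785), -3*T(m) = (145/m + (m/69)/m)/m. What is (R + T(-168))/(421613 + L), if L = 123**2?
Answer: 3694235533/13397356856257920 ≈ 2.7574e-7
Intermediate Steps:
L = 15129
T(m) = -(1/69 + 145/m)/(3*m) (T(m) = -(145/m + (m/69)/m)/(3*m) = -(145/m + 1/69)/(3*m) = -(1/69 + 145/m)/(3*m))
R = 40393/330785 (R = -40393*(-1/330785) = 40393/330785 ≈ 0.12211)
(R + T(-168))/(421613 + L) = (40393/330785 + (1/207)*(-10005 - 1*(-168))/(-168)**2)/(421613 + 15129) = (40393/330785 + (1/207)*(1/28224)*(-10005 + 168))/436742 = (40393/330785 + (1/207)*(1/28224)*(-9837))*(1/436742) = (40393/330785 - 1093/649152)*(1/436742) = (3694235533/30675677760)*(1/436742) = 3694235533/13397356856257920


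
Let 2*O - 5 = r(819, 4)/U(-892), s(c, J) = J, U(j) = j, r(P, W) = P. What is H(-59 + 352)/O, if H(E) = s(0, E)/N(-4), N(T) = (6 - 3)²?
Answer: 522712/32769 ≈ 15.951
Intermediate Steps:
N(T) = 9 (N(T) = 3² = 9)
H(E) = E/9
O = 3641/1784 (O = 5/2 + (819/(-892))/2 = 5/2 + (819*(-1/892))/2 = 5/2 + (½)*(-819/892) = 5/2 - 819/1784 = 3641/1784 ≈ 2.0409)
H(-59 + 352)/O = ((-59 + 352)/9)/(3641/1784) = ((⅑)*293)*(1784/3641) = (293/9)*(1784/3641) = 522712/32769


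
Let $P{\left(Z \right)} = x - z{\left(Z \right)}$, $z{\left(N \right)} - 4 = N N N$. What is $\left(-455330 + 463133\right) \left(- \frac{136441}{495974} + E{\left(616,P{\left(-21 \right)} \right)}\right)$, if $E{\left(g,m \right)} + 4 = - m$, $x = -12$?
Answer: $- \frac{35795481942501}{495974} \approx -7.2172 \cdot 10^{7}$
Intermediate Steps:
$z{\left(N \right)} = 4 + N^{3}$ ($z{\left(N \right)} = 4 + N N N = 4 + N^{2} N = 4 + N^{3}$)
$P{\left(Z \right)} = -16 - Z^{3}$ ($P{\left(Z \right)} = -12 - \left(4 + Z^{3}\right) = -16 - Z^{3}$)
$E{\left(g,m \right)} = -4 - m$
$\left(-455330 + 463133\right) \left(- \frac{136441}{495974} + E{\left(616,P{\left(-21 \right)} \right)}\right) = \left(-455330 + 463133\right) \left(- \frac{136441}{495974} - \left(-12 + 9261\right)\right) = 7803 \left(\left(-136441\right) \frac{1}{495974} - \left(-12 + 9261\right)\right) = 7803 \left(- \frac{136441}{495974} - 9249\right) = 7803 \left(- \frac{4587399967}{495974}\right) = - \frac{35795481942501}{495974}$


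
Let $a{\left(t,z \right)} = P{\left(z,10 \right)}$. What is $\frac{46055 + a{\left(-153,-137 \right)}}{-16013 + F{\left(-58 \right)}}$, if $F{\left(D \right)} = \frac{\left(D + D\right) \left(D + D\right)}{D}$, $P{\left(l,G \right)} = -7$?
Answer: $- \frac{46048}{16245} \approx -2.8346$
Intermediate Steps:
$a{\left(t,z \right)} = -7$
$F{\left(D \right)} = 4 D$ ($F{\left(D \right)} = \frac{2 D 2 D}{D} = \frac{4 D^{2}}{D} = 4 D$)
$\frac{46055 + a{\left(-153,-137 \right)}}{-16013 + F{\left(-58 \right)}} = \frac{46055 - 7}{-16013 + 4 \left(-58\right)} = \frac{46048}{-16013 - 232} = \frac{46048}{-16245} = 46048 \left(- \frac{1}{16245}\right) = - \frac{46048}{16245}$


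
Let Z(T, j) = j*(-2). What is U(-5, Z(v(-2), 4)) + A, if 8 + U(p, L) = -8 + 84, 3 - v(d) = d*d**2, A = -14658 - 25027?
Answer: -39617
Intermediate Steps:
A = -39685
v(d) = 3 - d**3 (v(d) = 3 - d*d**2 = 3 - d**3)
Z(T, j) = -2*j
U(p, L) = 68 (U(p, L) = -8 + (-8 + 84) = -8 + 76 = 68)
U(-5, Z(v(-2), 4)) + A = 68 - 39685 = -39617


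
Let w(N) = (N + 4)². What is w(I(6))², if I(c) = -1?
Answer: 81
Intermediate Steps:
w(N) = (4 + N)²
w(I(6))² = ((4 - 1)²)² = (3²)² = 9² = 81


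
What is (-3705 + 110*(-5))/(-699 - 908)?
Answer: 4255/1607 ≈ 2.6478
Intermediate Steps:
(-3705 + 110*(-5))/(-699 - 908) = (-3705 - 550)/(-1607) = -4255*(-1/1607) = 4255/1607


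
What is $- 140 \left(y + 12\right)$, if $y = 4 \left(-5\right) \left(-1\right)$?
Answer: $-4480$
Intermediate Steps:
$y = 20$ ($y = \left(-20\right) \left(-1\right) = 20$)
$- 140 \left(y + 12\right) = - 140 \left(20 + 12\right) = \left(-140\right) 32 = -4480$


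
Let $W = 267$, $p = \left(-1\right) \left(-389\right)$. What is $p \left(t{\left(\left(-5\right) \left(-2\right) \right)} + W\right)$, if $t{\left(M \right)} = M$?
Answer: $107753$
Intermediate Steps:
$p = 389$
$p \left(t{\left(\left(-5\right) \left(-2\right) \right)} + W\right) = 389 \left(\left(-5\right) \left(-2\right) + 267\right) = 389 \left(10 + 267\right) = 389 \cdot 277 = 107753$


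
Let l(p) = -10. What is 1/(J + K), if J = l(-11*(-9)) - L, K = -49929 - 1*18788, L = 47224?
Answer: -1/115951 ≈ -8.6243e-6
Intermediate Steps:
K = -68717 (K = -49929 - 18788 = -68717)
J = -47234 (J = -10 - 1*47224 = -10 - 47224 = -47234)
1/(J + K) = 1/(-47234 - 68717) = 1/(-115951) = -1/115951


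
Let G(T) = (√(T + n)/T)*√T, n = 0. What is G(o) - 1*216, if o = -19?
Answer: -215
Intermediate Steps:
G(T) = 1 (G(T) = (√(T + 0)/T)*√T = (√T/T)*√T = √T/√T = 1)
G(o) - 1*216 = 1 - 1*216 = 1 - 216 = -215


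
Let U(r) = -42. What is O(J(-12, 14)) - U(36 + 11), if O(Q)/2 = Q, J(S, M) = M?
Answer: 70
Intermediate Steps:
O(Q) = 2*Q
O(J(-12, 14)) - U(36 + 11) = 2*14 - 1*(-42) = 28 + 42 = 70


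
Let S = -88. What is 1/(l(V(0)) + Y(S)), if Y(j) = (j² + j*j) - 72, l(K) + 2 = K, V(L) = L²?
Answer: 1/15414 ≈ 6.4876e-5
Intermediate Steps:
l(K) = -2 + K
Y(j) = -72 + 2*j² (Y(j) = (j² + j²) - 72 = 2*j² - 72 = -72 + 2*j²)
1/(l(V(0)) + Y(S)) = 1/((-2 + 0²) + (-72 + 2*(-88)²)) = 1/((-2 + 0) + (-72 + 2*7744)) = 1/(-2 + (-72 + 15488)) = 1/(-2 + 15416) = 1/15414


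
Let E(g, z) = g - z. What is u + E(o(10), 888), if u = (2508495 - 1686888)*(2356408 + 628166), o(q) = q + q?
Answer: 2452146889550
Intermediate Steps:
o(q) = 2*q
u = 2452146890418 (u = 821607*2984574 = 2452146890418)
u + E(o(10), 888) = 2452146890418 + (2*10 - 1*888) = 2452146890418 + (20 - 888) = 2452146890418 - 868 = 2452146889550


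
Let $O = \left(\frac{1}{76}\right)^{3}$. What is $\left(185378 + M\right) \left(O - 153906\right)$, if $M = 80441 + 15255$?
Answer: $- \frac{9494825914316935}{219488} \approx -4.3259 \cdot 10^{10}$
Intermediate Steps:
$M = 95696$
$O = \frac{1}{438976}$ ($O = \left(\frac{1}{76}\right)^{3} = \frac{1}{438976} \approx 2.278 \cdot 10^{-6}$)
$\left(185378 + M\right) \left(O - 153906\right) = \left(185378 + 95696\right) \left(\frac{1}{438976} - 153906\right) = 281074 \left(- \frac{67561040255}{438976}\right) = - \frac{9494825914316935}{219488}$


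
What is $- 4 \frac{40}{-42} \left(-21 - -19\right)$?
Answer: $- \frac{160}{21} \approx -7.619$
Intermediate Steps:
$- 4 \frac{40}{-42} \left(-21 - -19\right) = - 4 \cdot 40 \left(- \frac{1}{42}\right) \left(-21 + 19\right) = \left(-4\right) \left(- \frac{20}{21}\right) \left(-2\right) = \frac{80}{21} \left(-2\right) = - \frac{160}{21}$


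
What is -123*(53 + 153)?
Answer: -25338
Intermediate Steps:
-123*(53 + 153) = -123*206 = -25338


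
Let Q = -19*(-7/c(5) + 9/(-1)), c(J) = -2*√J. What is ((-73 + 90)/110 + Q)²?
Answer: 182578887/6050 - 2503991*√5/550 ≈ 19998.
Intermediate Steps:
Q = 171 - 133*√5/10 (Q = -19*(-7*(-√5/10) + 9/(-1)) = -19*(-(-7)*√5/10 + 9*(-1)) = -19*(7*√5/10 - 9) = -19*(-9 + 7*√5/10) = 171 - 133*√5/10 ≈ 141.26)
((-73 + 90)/110 + Q)² = ((-73 + 90)/110 + (171 - 133*√5/10))² = (17*(1/110) + (171 - 133*√5/10))² = (17/110 + (171 - 133*√5/10))² = (18827/110 - 133*√5/10)²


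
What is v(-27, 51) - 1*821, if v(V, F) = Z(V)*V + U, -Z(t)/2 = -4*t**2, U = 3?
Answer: -158282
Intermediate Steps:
Z(t) = 8*t**2 (Z(t) = -(-8)*t**2 = 8*t**2)
v(V, F) = 3 + 8*V**3 (v(V, F) = (8*V**2)*V + 3 = 8*V**3 + 3 = 3 + 8*V**3)
v(-27, 51) - 1*821 = (3 + 8*(-27)**3) - 1*821 = (3 + 8*(-19683)) - 821 = (3 - 157464) - 821 = -157461 - 821 = -158282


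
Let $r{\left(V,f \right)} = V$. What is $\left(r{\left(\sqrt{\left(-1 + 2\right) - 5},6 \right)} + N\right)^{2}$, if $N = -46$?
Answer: $2112 - 184 i \approx 2112.0 - 184.0 i$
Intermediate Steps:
$\left(r{\left(\sqrt{\left(-1 + 2\right) - 5},6 \right)} + N\right)^{2} = \left(\sqrt{\left(-1 + 2\right) - 5} - 46\right)^{2} = \left(\sqrt{1 - 5} - 46\right)^{2} = \left(\sqrt{-4} - 46\right)^{2} = \left(2 i - 46\right)^{2} = \left(-46 + 2 i\right)^{2}$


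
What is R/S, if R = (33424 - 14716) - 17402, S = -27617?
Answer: -1306/27617 ≈ -0.047290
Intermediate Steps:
R = 1306 (R = 18708 - 17402 = 1306)
R/S = 1306/(-27617) = 1306*(-1/27617) = -1306/27617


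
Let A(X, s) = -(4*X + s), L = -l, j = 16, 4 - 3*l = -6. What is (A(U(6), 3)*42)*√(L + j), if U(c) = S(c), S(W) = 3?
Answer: -210*√114 ≈ -2242.2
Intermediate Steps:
l = 10/3 (l = 4/3 - ⅓*(-6) = 4/3 + 2 = 10/3 ≈ 3.3333)
U(c) = 3
L = -10/3 (L = -1*10/3 = -10/3 ≈ -3.3333)
A(X, s) = -s - 4*X (A(X, s) = -(s + 4*X) = -s - 4*X)
(A(U(6), 3)*42)*√(L + j) = ((-1*3 - 4*3)*42)*√(-10/3 + 16) = ((-3 - 12)*42)*√(38/3) = (-15*42)*(√114/3) = -210*√114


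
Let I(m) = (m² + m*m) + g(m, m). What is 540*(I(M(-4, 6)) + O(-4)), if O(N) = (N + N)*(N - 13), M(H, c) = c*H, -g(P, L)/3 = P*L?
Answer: -237600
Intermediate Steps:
g(P, L) = -3*L*P (g(P, L) = -3*P*L = -3*L*P)
M(H, c) = H*c
I(m) = -m² (I(m) = (m² + m*m) - 3*m*m = (m² + m²) - 3*m² = 2*m² - 3*m² = -m²)
O(N) = 2*N*(-13 + N) (O(N) = (2*N)*(-13 + N) = 2*N*(-13 + N))
540*(I(M(-4, 6)) + O(-4)) = 540*(-(-4*6)² + 2*(-4)*(-13 - 4)) = 540*(-1*(-24)² + 2*(-4)*(-17)) = 540*(-1*576 + 136) = 540*(-576 + 136) = 540*(-440) = -237600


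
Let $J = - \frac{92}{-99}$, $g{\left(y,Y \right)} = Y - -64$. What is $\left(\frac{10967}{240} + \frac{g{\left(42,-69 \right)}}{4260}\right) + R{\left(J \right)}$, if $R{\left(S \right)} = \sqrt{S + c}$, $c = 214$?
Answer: $\frac{778637}{17040} + \frac{\sqrt{234058}}{33} \approx 60.355$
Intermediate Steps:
$g{\left(y,Y \right)} = 64 + Y$ ($g{\left(y,Y \right)} = Y + 64 = 64 + Y$)
$J = \frac{92}{99}$ ($J = \left(-92\right) \left(- \frac{1}{99}\right) = \frac{92}{99} \approx 0.92929$)
$R{\left(S \right)} = \sqrt{214 + S}$ ($R{\left(S \right)} = \sqrt{S + 214} = \sqrt{214 + S}$)
$\left(\frac{10967}{240} + \frac{g{\left(42,-69 \right)}}{4260}\right) + R{\left(J \right)} = \left(\frac{10967}{240} + \frac{64 - 69}{4260}\right) + \sqrt{214 + \frac{92}{99}} = \left(10967 \cdot \frac{1}{240} - \frac{1}{852}\right) + \sqrt{\frac{21278}{99}} = \left(\frac{10967}{240} - \frac{1}{852}\right) + \frac{\sqrt{234058}}{33} = \frac{778637}{17040} + \frac{\sqrt{234058}}{33}$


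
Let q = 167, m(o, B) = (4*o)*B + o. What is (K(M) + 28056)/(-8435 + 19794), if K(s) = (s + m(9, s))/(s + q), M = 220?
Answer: 10865821/4395933 ≈ 2.4718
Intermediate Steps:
m(o, B) = o + 4*B*o (m(o, B) = 4*B*o + o = o + 4*B*o)
K(s) = (9 + 37*s)/(167 + s) (K(s) = (s + 9*(1 + 4*s))/(s + 167) = (s + (9 + 36*s))/(167 + s) = (9 + 37*s)/(167 + s))
(K(M) + 28056)/(-8435 + 19794) = ((9 + 37*220)/(167 + 220) + 28056)/(-8435 + 19794) = ((9 + 8140)/387 + 28056)/11359 = ((1/387)*8149 + 28056)*(1/11359) = (8149/387 + 28056)*(1/11359) = (10865821/387)*(1/11359) = 10865821/4395933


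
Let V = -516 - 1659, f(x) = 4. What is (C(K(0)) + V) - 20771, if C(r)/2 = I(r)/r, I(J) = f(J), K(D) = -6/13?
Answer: -68890/3 ≈ -22963.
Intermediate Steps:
K(D) = -6/13 (K(D) = -6*1/13 = -6/13)
I(J) = 4
V = -2175
C(r) = 8/r (C(r) = 2*(4/r) = 8/r)
(C(K(0)) + V) - 20771 = (8/(-6/13) - 2175) - 20771 = (8*(-13/6) - 2175) - 20771 = (-52/3 - 2175) - 20771 = -6577/3 - 20771 = -68890/3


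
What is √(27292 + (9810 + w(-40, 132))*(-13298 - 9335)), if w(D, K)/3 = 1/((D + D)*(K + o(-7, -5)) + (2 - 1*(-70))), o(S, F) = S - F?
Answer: I*√5920115750577230/5164 ≈ 14900.0*I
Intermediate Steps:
w(D, K) = 3/(72 + 2*D*(-2 + K)) (w(D, K) = 3/((D + D)*(K + (-7 - 1*(-5))) + (2 - 1*(-70))) = 3/((2*D)*(K + (-7 + 5)) + (2 + 70)) = 3/((2*D)*(K - 2) + 72) = 3/((2*D)*(-2 + K) + 72) = 3/(2*D*(-2 + K) + 72) = 3/(72 + 2*D*(-2 + K)))
√(27292 + (9810 + w(-40, 132))*(-13298 - 9335)) = √(27292 + (9810 + 3/(2*(36 - 2*(-40) - 40*132)))*(-13298 - 9335)) = √(27292 + (9810 + 3/(2*(36 + 80 - 5280)))*(-22633)) = √(27292 + (9810 + (3/2)/(-5164))*(-22633)) = √(27292 + (9810 + (3/2)*(-1/5164))*(-22633)) = √(27292 + (9810 - 3/10328)*(-22633)) = √(27292 + (101317677/10328)*(-22633)) = √(27292 - 2293122983541/10328) = √(-2292841111765/10328) = I*√5920115750577230/5164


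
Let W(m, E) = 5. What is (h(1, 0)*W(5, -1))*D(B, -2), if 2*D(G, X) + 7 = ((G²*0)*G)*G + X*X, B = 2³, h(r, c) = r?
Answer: -15/2 ≈ -7.5000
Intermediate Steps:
B = 8
D(G, X) = -7/2 + X²/2 (D(G, X) = -7/2 + (((G²*0)*G)*G + X*X)/2 = -7/2 + ((0*G)*G + X²)/2 = -7/2 + (0*G + X²)/2 = -7/2 + (0 + X²)/2 = -7/2 + X²/2)
(h(1, 0)*W(5, -1))*D(B, -2) = (1*5)*(-7/2 + (½)*(-2)²) = 5*(-7/2 + (½)*4) = 5*(-7/2 + 2) = 5*(-3/2) = -15/2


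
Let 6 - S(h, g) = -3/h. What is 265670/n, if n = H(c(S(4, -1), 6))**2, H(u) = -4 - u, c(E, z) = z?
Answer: 26567/10 ≈ 2656.7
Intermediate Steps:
S(h, g) = 6 + 3/h (S(h, g) = 6 - (-3)/h = 6 + 3/h)
n = 100 (n = (-4 - 1*6)**2 = (-4 - 6)**2 = (-10)**2 = 100)
265670/n = 265670/100 = 265670*(1/100) = 26567/10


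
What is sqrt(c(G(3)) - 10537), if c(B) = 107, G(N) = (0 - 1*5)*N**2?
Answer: I*sqrt(10430) ≈ 102.13*I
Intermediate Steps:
G(N) = -5*N**2 (G(N) = (0 - 5)*N**2 = -5*N**2)
sqrt(c(G(3)) - 10537) = sqrt(107 - 10537) = sqrt(-10430) = I*sqrt(10430)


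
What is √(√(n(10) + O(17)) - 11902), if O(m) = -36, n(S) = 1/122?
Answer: √(-177149368 + 122*I*√535702)/122 ≈ 0.027496 + 109.1*I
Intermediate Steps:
n(S) = 1/122
√(√(n(10) + O(17)) - 11902) = √(√(1/122 - 36) - 11902) = √(√(-4391/122) - 11902) = √(I*√535702/122 - 11902) = √(-11902 + I*√535702/122)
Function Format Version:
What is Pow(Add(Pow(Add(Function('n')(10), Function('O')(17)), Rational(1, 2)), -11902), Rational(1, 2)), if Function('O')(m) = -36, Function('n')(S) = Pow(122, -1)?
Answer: Mul(Rational(1, 122), Pow(Add(-177149368, Mul(122, I, Pow(535702, Rational(1, 2)))), Rational(1, 2))) ≈ Add(0.027496, Mul(109.10, I))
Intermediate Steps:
Function('n')(S) = Rational(1, 122)
Pow(Add(Pow(Add(Function('n')(10), Function('O')(17)), Rational(1, 2)), -11902), Rational(1, 2)) = Pow(Add(Pow(Add(Rational(1, 122), -36), Rational(1, 2)), -11902), Rational(1, 2)) = Pow(Add(Pow(Rational(-4391, 122), Rational(1, 2)), -11902), Rational(1, 2)) = Pow(Add(Mul(Rational(1, 122), I, Pow(535702, Rational(1, 2))), -11902), Rational(1, 2)) = Pow(Add(-11902, Mul(Rational(1, 122), I, Pow(535702, Rational(1, 2)))), Rational(1, 2))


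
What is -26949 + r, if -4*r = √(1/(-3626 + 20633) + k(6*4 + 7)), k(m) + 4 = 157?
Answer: -26949 - √11063359626/34014 ≈ -26952.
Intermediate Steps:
k(m) = 153 (k(m) = -4 + 157 = 153)
r = -√11063359626/34014 (r = -√(1/(-3626 + 20633) + 153)/4 = -√(1/17007 + 153)/4 = -√11063359626/34014 ≈ -3.0923)
-26949 + r = -26949 - √11063359626/34014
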